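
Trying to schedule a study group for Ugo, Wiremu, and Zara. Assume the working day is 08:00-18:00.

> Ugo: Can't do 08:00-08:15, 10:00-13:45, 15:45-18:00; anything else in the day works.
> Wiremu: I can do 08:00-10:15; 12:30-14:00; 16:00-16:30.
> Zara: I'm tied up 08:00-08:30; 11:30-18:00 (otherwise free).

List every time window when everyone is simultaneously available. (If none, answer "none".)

Ugo free: 08:15-10:00, 13:45-15:45 (invert busy blocks within the working day).
Wiremu free: 08:00-10:15, 12:30-14:00, 16:00-16:30.
Zara free: 08:30-11:30 (invert busy blocks within the working day).
Ugo ∩ Wiremu: 08:15-10:00, 13:45-14:00.
Ugo ∩ Wiremu ∩ Zara: 08:30-10:00.
So the common availability across everyone is 08:30-10:00.

08:30-10:00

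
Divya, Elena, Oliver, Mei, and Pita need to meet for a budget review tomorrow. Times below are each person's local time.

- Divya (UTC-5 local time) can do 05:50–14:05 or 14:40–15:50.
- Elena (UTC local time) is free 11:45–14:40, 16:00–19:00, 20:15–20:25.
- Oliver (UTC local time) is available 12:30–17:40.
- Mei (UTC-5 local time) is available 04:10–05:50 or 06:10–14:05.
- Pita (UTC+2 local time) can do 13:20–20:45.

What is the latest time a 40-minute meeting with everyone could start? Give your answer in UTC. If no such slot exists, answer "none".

Divya in UTC: 10:50-19:05, 19:40-20:50 (add 5h to convert from UTC-5).
Elena in UTC: 11:45-14:40, 16:00-19:00, 20:15-20:25.
Oliver in UTC: 12:30-17:40.
Mei in UTC: 09:10-10:50, 11:10-19:05 (add 5h to convert from UTC-5).
Pita in UTC: 11:20-18:45 (subtract 2h to convert from UTC+2).
Divya ∩ Elena: 11:45-14:40, 16:00-19:00, 20:15-20:25.
Divya ∩ Elena ∩ Oliver: 12:30-14:40, 16:00-17:40.
Divya ∩ Elena ∩ Oliver ∩ Mei: 12:30-14:40, 16:00-17:40.
Divya ∩ Elena ∩ Oliver ∩ Mei ∩ Pita: 12:30-14:40, 16:00-17:40.
The last common window of at least 40 minutes is 16:00-17:40; a 40-minute meeting can start as late as 17:00 and still end by 17:40.

17:00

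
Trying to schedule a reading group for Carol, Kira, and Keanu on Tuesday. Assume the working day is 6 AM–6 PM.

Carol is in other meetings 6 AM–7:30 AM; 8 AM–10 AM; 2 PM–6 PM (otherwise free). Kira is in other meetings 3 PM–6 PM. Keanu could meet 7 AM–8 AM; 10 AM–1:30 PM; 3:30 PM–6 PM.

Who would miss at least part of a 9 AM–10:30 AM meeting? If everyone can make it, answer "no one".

Carol, Keanu

Carol free: 07:30-08:00, 10:00-14:00 (invert busy blocks within the working day).
Kira free: 06:00-15:00 (invert busy blocks within the working day).
Keanu free: 07:00-08:00, 10:00-13:30, 15:30-18:00.
Carol: not fully free for 09:00-10:30. Kira: free for 09:00-10:30. Keanu: not fully free for 09:00-10:30.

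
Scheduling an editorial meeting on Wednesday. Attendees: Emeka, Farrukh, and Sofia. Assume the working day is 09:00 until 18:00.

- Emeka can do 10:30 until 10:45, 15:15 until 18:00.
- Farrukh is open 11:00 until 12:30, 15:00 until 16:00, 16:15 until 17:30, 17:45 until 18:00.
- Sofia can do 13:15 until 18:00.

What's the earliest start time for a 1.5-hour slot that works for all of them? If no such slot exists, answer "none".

Emeka ∩ Farrukh: 15:15-16:00, 16:15-17:30, 17:45-18:00.
Emeka ∩ Farrukh ∩ Sofia: 15:15-16:00, 16:15-17:30, 17:45-18:00.
No common window is at least 90 minutes long.

none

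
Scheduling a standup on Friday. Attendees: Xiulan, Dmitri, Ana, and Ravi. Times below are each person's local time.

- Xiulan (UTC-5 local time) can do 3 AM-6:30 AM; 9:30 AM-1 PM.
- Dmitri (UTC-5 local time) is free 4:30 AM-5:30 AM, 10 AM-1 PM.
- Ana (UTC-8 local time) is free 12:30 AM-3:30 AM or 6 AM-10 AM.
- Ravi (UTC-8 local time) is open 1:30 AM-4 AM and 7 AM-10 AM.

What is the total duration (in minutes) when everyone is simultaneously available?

Xiulan in UTC: 08:00-11:30, 14:30-18:00 (add 5h to convert from UTC-5).
Dmitri in UTC: 09:30-10:30, 15:00-18:00 (add 5h to convert from UTC-5).
Ana in UTC: 08:30-11:30, 14:00-18:00 (add 8h to convert from UTC-8).
Ravi in UTC: 09:30-12:00, 15:00-18:00 (add 8h to convert from UTC-8).
Xiulan ∩ Dmitri: 09:30-10:30, 15:00-18:00.
Xiulan ∩ Dmitri ∩ Ana: 09:30-10:30, 15:00-18:00.
Xiulan ∩ Dmitri ∩ Ana ∩ Ravi: 09:30-10:30, 15:00-18:00.
Those are the intersection windows.
Summing the common windows: 60 + 180 = 240 minutes.

240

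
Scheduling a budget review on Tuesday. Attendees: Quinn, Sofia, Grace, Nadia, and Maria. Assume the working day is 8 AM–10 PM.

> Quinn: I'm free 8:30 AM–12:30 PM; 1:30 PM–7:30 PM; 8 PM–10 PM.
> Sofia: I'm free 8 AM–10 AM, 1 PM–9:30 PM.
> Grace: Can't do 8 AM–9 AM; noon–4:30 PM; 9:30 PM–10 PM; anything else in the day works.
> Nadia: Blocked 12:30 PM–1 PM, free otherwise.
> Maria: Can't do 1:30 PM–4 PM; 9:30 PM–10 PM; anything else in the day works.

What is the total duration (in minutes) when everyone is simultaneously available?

Quinn free: 08:30-12:30, 13:30-19:30, 20:00-22:00.
Sofia free: 08:00-10:00, 13:00-21:30.
Grace free: 09:00-12:00, 16:30-21:30 (invert busy blocks within the working day).
Nadia free: 08:00-12:30, 13:00-22:00 (invert busy blocks within the working day).
Maria free: 08:00-13:30, 16:00-21:30 (invert busy blocks within the working day).
Quinn ∩ Sofia: 08:30-10:00, 13:30-19:30, 20:00-21:30.
Quinn ∩ Sofia ∩ Grace: 09:00-10:00, 16:30-19:30, 20:00-21:30.
Quinn ∩ Sofia ∩ Grace ∩ Nadia: 09:00-10:00, 16:30-19:30, 20:00-21:30.
Quinn ∩ Sofia ∩ Grace ∩ Nadia ∩ Maria: 09:00-10:00, 16:30-19:30, 20:00-21:30.
Summing the common windows: 60 + 180 + 90 = 330 minutes.

330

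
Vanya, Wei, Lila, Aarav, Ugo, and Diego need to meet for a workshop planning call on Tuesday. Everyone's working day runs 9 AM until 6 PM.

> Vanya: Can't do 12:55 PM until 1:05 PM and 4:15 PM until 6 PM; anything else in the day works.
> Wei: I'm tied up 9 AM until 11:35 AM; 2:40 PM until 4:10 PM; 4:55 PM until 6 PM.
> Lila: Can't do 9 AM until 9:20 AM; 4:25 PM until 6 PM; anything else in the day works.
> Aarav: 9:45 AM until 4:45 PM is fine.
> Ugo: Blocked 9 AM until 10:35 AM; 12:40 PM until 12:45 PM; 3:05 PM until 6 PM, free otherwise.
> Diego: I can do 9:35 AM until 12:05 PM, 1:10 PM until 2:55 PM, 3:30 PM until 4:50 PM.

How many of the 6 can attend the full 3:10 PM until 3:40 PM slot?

3

Vanya free: 09:00-12:55, 13:05-16:15 (invert busy blocks within the working day).
Wei free: 11:35-14:40, 16:10-16:55 (invert busy blocks within the working day).
Lila free: 09:20-16:25 (invert busy blocks within the working day).
Aarav free: 09:45-16:45.
Ugo free: 10:35-12:40, 12:45-15:05 (invert busy blocks within the working day).
Diego free: 09:35-12:05, 13:10-14:55, 15:30-16:50.
Vanya, Lila, and Aarav can make the full 15:10-15:40 slot — that's 3.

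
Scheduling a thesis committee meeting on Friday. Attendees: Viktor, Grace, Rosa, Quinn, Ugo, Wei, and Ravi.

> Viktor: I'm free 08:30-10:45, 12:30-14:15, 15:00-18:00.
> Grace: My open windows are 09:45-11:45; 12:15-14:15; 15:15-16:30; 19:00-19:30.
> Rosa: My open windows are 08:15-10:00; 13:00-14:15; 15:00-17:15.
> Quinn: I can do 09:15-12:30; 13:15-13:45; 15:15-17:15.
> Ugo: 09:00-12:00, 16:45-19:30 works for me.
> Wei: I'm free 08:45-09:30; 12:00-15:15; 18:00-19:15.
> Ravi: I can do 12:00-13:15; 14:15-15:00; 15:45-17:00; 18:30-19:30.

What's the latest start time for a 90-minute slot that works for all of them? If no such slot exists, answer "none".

none

Viktor ∩ Grace: 09:45-10:45, 12:30-14:15, 15:15-16:30.
Viktor ∩ Grace ∩ Rosa: 09:45-10:00, 13:00-14:15, 15:15-16:30.
Viktor ∩ Grace ∩ Rosa ∩ Quinn: 09:45-10:00, 13:15-13:45, 15:15-16:30.
Viktor ∩ Grace ∩ Rosa ∩ Quinn ∩ Ugo: 09:45-10:00.
Viktor ∩ Grace ∩ Rosa ∩ Quinn ∩ Ugo ∩ Wei: ∅.
Viktor ∩ Grace ∩ Rosa ∩ Quinn ∩ Ugo ∩ Wei ∩ Ravi: ∅.
There is no time when everyone is free.
No common window is at least 90 minutes long.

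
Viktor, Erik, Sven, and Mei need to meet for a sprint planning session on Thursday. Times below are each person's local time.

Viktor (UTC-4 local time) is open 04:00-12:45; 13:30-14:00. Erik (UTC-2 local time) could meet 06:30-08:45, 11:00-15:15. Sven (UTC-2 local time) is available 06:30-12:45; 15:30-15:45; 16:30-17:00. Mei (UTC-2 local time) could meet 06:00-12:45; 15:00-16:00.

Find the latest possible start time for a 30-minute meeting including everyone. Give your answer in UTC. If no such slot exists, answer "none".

14:15

Viktor in UTC: 08:00-16:45, 17:30-18:00 (add 4h to convert from UTC-4).
Erik in UTC: 08:30-10:45, 13:00-17:15 (add 2h to convert from UTC-2).
Sven in UTC: 08:30-14:45, 17:30-17:45, 18:30-19:00 (add 2h to convert from UTC-2).
Mei in UTC: 08:00-14:45, 17:00-18:00 (add 2h to convert from UTC-2).
Viktor ∩ Erik: 08:30-10:45, 13:00-16:45.
Viktor ∩ Erik ∩ Sven: 08:30-10:45, 13:00-14:45.
Viktor ∩ Erik ∩ Sven ∩ Mei: 08:30-10:45, 13:00-14:45.
Those are the intersection windows.
The last common window of at least 30 minutes is 13:00-14:45; a 30-minute meeting can start as late as 14:15 and still end by 14:45.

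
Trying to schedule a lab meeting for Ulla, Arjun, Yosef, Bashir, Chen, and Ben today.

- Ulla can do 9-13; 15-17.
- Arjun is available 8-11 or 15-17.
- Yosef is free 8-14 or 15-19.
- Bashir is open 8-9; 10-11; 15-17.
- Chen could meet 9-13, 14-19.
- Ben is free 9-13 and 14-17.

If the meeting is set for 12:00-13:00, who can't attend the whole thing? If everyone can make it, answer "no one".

Ulla: free for 12:00-13:00. Arjun: not fully free for 12:00-13:00. Yosef: free for 12:00-13:00. Bashir: not fully free for 12:00-13:00. Chen: free for 12:00-13:00. Ben: free for 12:00-13:00.

Arjun, Bashir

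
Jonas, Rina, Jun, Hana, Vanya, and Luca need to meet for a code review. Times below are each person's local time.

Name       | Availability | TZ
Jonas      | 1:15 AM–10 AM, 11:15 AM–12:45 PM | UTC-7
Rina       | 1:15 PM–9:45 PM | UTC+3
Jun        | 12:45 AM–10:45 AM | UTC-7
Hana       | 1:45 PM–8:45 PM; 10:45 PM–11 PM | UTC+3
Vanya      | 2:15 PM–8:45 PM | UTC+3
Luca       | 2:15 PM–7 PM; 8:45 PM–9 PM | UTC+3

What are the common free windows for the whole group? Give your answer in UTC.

11:15-16:00

Jonas in UTC: 08:15-17:00, 18:15-19:45 (add 7h to convert from UTC-7).
Rina in UTC: 10:15-18:45 (subtract 3h to convert from UTC+3).
Jun in UTC: 07:45-17:45 (add 7h to convert from UTC-7).
Hana in UTC: 10:45-17:45, 19:45-20:00 (subtract 3h to convert from UTC+3).
Vanya in UTC: 11:15-17:45 (subtract 3h to convert from UTC+3).
Luca in UTC: 11:15-16:00, 17:45-18:00 (subtract 3h to convert from UTC+3).
Jonas ∩ Rina: 10:15-17:00, 18:15-18:45.
Jonas ∩ Rina ∩ Jun: 10:15-17:00.
Jonas ∩ Rina ∩ Jun ∩ Hana: 10:45-17:00.
Jonas ∩ Rina ∩ Jun ∩ Hana ∩ Vanya: 11:15-17:00.
Jonas ∩ Rina ∩ Jun ∩ Hana ∩ Vanya ∩ Luca: 11:15-16:00.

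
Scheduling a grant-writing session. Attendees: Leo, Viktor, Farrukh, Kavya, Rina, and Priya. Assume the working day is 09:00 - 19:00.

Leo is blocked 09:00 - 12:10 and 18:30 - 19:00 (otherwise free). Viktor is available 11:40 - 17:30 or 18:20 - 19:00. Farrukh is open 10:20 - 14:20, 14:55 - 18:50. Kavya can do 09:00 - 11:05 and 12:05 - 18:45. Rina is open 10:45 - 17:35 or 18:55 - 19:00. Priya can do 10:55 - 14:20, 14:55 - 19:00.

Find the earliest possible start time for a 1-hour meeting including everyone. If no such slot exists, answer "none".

Leo free: 12:10-18:30 (invert busy blocks within the working day).
Viktor free: 11:40-17:30, 18:20-19:00.
Farrukh free: 10:20-14:20, 14:55-18:50.
Kavya free: 09:00-11:05, 12:05-18:45.
Rina free: 10:45-17:35, 18:55-19:00.
Priya free: 10:55-14:20, 14:55-19:00.
Leo ∩ Viktor: 12:10-17:30, 18:20-18:30.
Leo ∩ Viktor ∩ Farrukh: 12:10-14:20, 14:55-17:30, 18:20-18:30.
Leo ∩ Viktor ∩ Farrukh ∩ Kavya: 12:10-14:20, 14:55-17:30, 18:20-18:30.
Leo ∩ Viktor ∩ Farrukh ∩ Kavya ∩ Rina: 12:10-14:20, 14:55-17:30.
Leo ∩ Viktor ∩ Farrukh ∩ Kavya ∩ Rina ∩ Priya: 12:10-14:20, 14:55-17:30.
The first common window of at least 60 minutes is 12:10-14:20, so the earliest start is 12:10.

12:10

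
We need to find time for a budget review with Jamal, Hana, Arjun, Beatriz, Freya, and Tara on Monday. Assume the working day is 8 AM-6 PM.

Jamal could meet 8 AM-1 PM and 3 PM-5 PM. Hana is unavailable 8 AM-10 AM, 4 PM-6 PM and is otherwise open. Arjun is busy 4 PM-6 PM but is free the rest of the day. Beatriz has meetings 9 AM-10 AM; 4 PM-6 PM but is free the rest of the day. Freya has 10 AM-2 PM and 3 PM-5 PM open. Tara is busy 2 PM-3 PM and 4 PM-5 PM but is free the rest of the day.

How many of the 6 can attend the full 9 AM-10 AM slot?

Jamal free: 08:00-13:00, 15:00-17:00.
Hana free: 10:00-16:00 (invert busy blocks within the working day).
Arjun free: 08:00-16:00 (invert busy blocks within the working day).
Beatriz free: 08:00-09:00, 10:00-16:00 (invert busy blocks within the working day).
Freya free: 10:00-14:00, 15:00-17:00.
Tara free: 08:00-14:00, 15:00-16:00, 17:00-18:00 (invert busy blocks within the working day).
Jamal, Arjun, and Tara can make the full 09:00-10:00 slot — that's 3.

3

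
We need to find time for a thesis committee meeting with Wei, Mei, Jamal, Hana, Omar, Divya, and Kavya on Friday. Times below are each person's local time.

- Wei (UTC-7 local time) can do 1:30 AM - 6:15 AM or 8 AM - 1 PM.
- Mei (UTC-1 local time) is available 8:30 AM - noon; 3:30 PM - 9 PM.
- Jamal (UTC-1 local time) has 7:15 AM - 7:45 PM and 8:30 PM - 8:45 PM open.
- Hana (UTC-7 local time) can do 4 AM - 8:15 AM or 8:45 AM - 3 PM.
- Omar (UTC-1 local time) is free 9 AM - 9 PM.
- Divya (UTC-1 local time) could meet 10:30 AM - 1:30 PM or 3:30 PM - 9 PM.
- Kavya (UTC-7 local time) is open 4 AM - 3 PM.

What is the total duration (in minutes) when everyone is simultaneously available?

300

Wei in UTC: 08:30-13:15, 15:00-20:00 (add 7h to convert from UTC-7).
Mei in UTC: 09:30-13:00, 16:30-22:00 (add 1h to convert from UTC-1).
Jamal in UTC: 08:15-20:45, 21:30-21:45 (add 1h to convert from UTC-1).
Hana in UTC: 11:00-15:15, 15:45-22:00 (add 7h to convert from UTC-7).
Omar in UTC: 10:00-22:00 (add 1h to convert from UTC-1).
Divya in UTC: 11:30-14:30, 16:30-22:00 (add 1h to convert from UTC-1).
Kavya in UTC: 11:00-22:00 (add 7h to convert from UTC-7).
Wei ∩ Mei: 09:30-13:00, 16:30-20:00.
Wei ∩ Mei ∩ Jamal: 09:30-13:00, 16:30-20:00.
Wei ∩ Mei ∩ Jamal ∩ Hana: 11:00-13:00, 16:30-20:00.
Wei ∩ Mei ∩ Jamal ∩ Hana ∩ Omar: 11:00-13:00, 16:30-20:00.
Wei ∩ Mei ∩ Jamal ∩ Hana ∩ Omar ∩ Divya: 11:30-13:00, 16:30-20:00.
Wei ∩ Mei ∩ Jamal ∩ Hana ∩ Omar ∩ Divya ∩ Kavya: 11:30-13:00, 16:30-20:00.
Summing the common windows: 90 + 210 = 300 minutes.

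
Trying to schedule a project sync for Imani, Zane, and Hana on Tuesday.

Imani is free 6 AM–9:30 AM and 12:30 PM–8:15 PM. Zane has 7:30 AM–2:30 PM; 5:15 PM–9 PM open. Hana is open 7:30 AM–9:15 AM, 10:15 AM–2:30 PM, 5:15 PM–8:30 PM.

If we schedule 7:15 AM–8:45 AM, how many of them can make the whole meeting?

Imani can make the full 07:15-08:45 slot — that's 1.

1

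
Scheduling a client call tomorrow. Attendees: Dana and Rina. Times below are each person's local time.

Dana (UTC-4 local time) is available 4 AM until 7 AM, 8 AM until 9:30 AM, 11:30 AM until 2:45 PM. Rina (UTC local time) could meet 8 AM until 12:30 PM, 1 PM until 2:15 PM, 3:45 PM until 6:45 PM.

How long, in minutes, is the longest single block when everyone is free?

Dana in UTC: 08:00-11:00, 12:00-13:30, 15:30-18:45 (add 4h to convert from UTC-4).
Rina in UTC: 08:00-12:30, 13:00-14:15, 15:45-18:45.
Dana ∩ Rina: 08:00-11:00, 12:00-12:30, 13:00-13:30, 15:45-18:45.
Those are the intersection windows.
The longest is 08:00-11:00 at 180 minutes.

180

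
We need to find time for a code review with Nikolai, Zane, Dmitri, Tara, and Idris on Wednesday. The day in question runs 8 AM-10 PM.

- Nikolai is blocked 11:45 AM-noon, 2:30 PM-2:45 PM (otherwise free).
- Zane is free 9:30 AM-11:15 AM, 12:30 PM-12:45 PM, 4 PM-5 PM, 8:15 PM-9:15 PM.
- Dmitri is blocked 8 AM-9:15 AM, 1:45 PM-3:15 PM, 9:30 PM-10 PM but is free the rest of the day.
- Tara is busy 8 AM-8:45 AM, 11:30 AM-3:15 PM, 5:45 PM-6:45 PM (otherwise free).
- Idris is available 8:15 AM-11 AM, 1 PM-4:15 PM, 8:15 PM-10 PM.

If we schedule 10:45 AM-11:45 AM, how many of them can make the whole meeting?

2

Nikolai free: 08:00-11:45, 12:00-14:30, 14:45-22:00 (invert busy blocks within the working day).
Zane free: 09:30-11:15, 12:30-12:45, 16:00-17:00, 20:15-21:15.
Dmitri free: 09:15-13:45, 15:15-21:30 (invert busy blocks within the working day).
Tara free: 08:45-11:30, 15:15-17:45, 18:45-22:00 (invert busy blocks within the working day).
Idris free: 08:15-11:00, 13:00-16:15, 20:15-22:00.
Nikolai and Dmitri can make the full 10:45-11:45 slot — that's 2.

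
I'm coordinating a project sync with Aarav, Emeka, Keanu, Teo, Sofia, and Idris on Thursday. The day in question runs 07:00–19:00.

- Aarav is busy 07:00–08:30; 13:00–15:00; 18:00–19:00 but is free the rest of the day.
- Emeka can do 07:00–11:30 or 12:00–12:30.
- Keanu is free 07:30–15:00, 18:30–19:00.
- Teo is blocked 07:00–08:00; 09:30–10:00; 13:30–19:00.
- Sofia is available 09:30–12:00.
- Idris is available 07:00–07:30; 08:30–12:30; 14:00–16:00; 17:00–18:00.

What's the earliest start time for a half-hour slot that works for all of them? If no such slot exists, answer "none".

10:00

Aarav free: 08:30-13:00, 15:00-18:00 (invert busy blocks within the working day).
Emeka free: 07:00-11:30, 12:00-12:30.
Keanu free: 07:30-15:00, 18:30-19:00.
Teo free: 08:00-09:30, 10:00-13:30 (invert busy blocks within the working day).
Sofia free: 09:30-12:00.
Idris free: 07:00-07:30, 08:30-12:30, 14:00-16:00, 17:00-18:00.
Aarav ∩ Emeka: 08:30-11:30, 12:00-12:30.
Aarav ∩ Emeka ∩ Keanu: 08:30-11:30, 12:00-12:30.
Aarav ∩ Emeka ∩ Keanu ∩ Teo: 08:30-09:30, 10:00-11:30, 12:00-12:30.
Aarav ∩ Emeka ∩ Keanu ∩ Teo ∩ Sofia: 10:00-11:30.
Aarav ∩ Emeka ∩ Keanu ∩ Teo ∩ Sofia ∩ Idris: 10:00-11:30.
So the common availability across everyone is 10:00-11:30.
The first common window of at least 30 minutes is 10:00-11:30, so the earliest start is 10:00.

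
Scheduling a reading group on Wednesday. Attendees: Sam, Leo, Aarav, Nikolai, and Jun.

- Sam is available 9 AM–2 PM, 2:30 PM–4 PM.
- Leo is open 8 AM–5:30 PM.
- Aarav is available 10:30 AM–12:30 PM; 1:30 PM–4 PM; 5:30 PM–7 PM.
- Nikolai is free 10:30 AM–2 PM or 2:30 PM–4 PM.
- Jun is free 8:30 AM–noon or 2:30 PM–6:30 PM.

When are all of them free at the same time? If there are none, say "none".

10:30-12:00, 14:30-16:00

Sam ∩ Leo: 09:00-14:00, 14:30-16:00.
Sam ∩ Leo ∩ Aarav: 10:30-12:30, 13:30-14:00, 14:30-16:00.
Sam ∩ Leo ∩ Aarav ∩ Nikolai: 10:30-12:30, 13:30-14:00, 14:30-16:00.
Sam ∩ Leo ∩ Aarav ∩ Nikolai ∩ Jun: 10:30-12:00, 14:30-16:00.
So the common availability across everyone is 10:30-12:00, 14:30-16:00.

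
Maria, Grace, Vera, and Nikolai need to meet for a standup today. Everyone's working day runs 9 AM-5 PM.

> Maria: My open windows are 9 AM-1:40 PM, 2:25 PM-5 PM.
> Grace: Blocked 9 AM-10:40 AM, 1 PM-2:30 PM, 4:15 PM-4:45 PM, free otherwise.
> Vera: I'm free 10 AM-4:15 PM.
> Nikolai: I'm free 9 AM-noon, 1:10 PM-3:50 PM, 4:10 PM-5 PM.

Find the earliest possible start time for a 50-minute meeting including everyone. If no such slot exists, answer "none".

10:40

Maria free: 09:00-13:40, 14:25-17:00.
Grace free: 10:40-13:00, 14:30-16:15, 16:45-17:00 (invert busy blocks within the working day).
Vera free: 10:00-16:15.
Nikolai free: 09:00-12:00, 13:10-15:50, 16:10-17:00.
Maria ∩ Grace: 10:40-13:00, 14:30-16:15, 16:45-17:00.
Maria ∩ Grace ∩ Vera: 10:40-13:00, 14:30-16:15.
Maria ∩ Grace ∩ Vera ∩ Nikolai: 10:40-12:00, 14:30-15:50, 16:10-16:15.
The first common window of at least 50 minutes is 10:40-12:00, so the earliest start is 10:40.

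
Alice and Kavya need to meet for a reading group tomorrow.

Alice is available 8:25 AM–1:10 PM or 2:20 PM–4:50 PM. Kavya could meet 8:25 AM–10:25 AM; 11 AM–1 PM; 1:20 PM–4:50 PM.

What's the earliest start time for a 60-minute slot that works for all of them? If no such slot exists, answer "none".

08:25

Alice ∩ Kavya: 08:25-10:25, 11:00-13:00, 14:20-16:50.
The first common window of at least 60 minutes is 08:25-10:25, so the earliest start is 08:25.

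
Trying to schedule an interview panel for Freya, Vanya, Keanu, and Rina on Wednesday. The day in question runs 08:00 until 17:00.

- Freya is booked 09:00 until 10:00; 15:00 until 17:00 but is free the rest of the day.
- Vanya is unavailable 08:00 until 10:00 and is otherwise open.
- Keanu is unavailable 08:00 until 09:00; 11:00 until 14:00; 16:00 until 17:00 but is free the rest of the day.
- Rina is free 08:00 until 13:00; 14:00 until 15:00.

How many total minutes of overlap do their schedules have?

Freya free: 08:00-09:00, 10:00-15:00 (invert busy blocks within the working day).
Vanya free: 10:00-17:00 (invert busy blocks within the working day).
Keanu free: 09:00-11:00, 14:00-16:00 (invert busy blocks within the working day).
Rina free: 08:00-13:00, 14:00-15:00.
Freya ∩ Vanya: 10:00-15:00.
Freya ∩ Vanya ∩ Keanu: 10:00-11:00, 14:00-15:00.
Freya ∩ Vanya ∩ Keanu ∩ Rina: 10:00-11:00, 14:00-15:00.
So the common availability across everyone is 10:00-11:00, 14:00-15:00.
Summing the common windows: 60 + 60 = 120 minutes.

120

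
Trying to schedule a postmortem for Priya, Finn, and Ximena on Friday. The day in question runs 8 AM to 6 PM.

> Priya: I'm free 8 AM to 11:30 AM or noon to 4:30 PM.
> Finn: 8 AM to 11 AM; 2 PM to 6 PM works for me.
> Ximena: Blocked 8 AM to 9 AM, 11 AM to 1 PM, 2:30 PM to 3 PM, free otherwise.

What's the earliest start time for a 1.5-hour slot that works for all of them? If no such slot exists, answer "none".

Priya free: 08:00-11:30, 12:00-16:30.
Finn free: 08:00-11:00, 14:00-18:00.
Ximena free: 09:00-11:00, 13:00-14:30, 15:00-18:00 (invert busy blocks within the working day).
Priya ∩ Finn: 08:00-11:00, 14:00-16:30.
Priya ∩ Finn ∩ Ximena: 09:00-11:00, 14:00-14:30, 15:00-16:30.
The first common window of at least 90 minutes is 09:00-11:00, so the earliest start is 09:00.

09:00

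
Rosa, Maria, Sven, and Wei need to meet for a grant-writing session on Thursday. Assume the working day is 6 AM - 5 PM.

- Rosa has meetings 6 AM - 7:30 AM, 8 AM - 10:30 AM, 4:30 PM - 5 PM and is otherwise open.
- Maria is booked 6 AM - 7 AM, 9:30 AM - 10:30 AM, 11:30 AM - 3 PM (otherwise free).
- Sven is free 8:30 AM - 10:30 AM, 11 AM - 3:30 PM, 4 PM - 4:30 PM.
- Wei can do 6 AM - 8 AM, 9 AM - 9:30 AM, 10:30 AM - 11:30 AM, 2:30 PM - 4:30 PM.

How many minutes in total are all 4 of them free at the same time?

90

Rosa free: 07:30-08:00, 10:30-16:30 (invert busy blocks within the working day).
Maria free: 07:00-09:30, 10:30-11:30, 15:00-17:00 (invert busy blocks within the working day).
Sven free: 08:30-10:30, 11:00-15:30, 16:00-16:30.
Wei free: 06:00-08:00, 09:00-09:30, 10:30-11:30, 14:30-16:30.
Rosa ∩ Maria: 07:30-08:00, 10:30-11:30, 15:00-16:30.
Rosa ∩ Maria ∩ Sven: 11:00-11:30, 15:00-15:30, 16:00-16:30.
Rosa ∩ Maria ∩ Sven ∩ Wei: 11:00-11:30, 15:00-15:30, 16:00-16:30.
Summing the common windows: 30 + 30 + 30 = 90 minutes.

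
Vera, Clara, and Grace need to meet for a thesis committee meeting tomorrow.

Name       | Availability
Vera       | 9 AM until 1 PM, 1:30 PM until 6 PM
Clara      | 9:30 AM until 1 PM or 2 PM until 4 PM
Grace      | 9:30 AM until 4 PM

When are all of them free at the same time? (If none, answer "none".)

09:30-13:00, 14:00-16:00

Vera ∩ Clara: 09:30-13:00, 14:00-16:00.
Vera ∩ Clara ∩ Grace: 09:30-13:00, 14:00-16:00.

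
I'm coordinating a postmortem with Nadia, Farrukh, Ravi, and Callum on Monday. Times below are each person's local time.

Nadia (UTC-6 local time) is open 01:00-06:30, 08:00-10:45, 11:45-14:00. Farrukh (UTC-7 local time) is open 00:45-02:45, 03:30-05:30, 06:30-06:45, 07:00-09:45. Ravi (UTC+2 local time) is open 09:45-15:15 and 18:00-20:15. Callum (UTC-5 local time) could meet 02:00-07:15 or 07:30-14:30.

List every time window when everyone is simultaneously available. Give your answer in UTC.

07:45-09:45, 10:30-12:15, 16:00-16:45

Nadia in UTC: 07:00-12:30, 14:00-16:45, 17:45-20:00 (add 6h to convert from UTC-6).
Farrukh in UTC: 07:45-09:45, 10:30-12:30, 13:30-13:45, 14:00-16:45 (add 7h to convert from UTC-7).
Ravi in UTC: 07:45-13:15, 16:00-18:15 (subtract 2h to convert from UTC+2).
Callum in UTC: 07:00-12:15, 12:30-19:30 (add 5h to convert from UTC-5).
Nadia ∩ Farrukh: 07:45-09:45, 10:30-12:30, 14:00-16:45.
Nadia ∩ Farrukh ∩ Ravi: 07:45-09:45, 10:30-12:30, 16:00-16:45.
Nadia ∩ Farrukh ∩ Ravi ∩ Callum: 07:45-09:45, 10:30-12:15, 16:00-16:45.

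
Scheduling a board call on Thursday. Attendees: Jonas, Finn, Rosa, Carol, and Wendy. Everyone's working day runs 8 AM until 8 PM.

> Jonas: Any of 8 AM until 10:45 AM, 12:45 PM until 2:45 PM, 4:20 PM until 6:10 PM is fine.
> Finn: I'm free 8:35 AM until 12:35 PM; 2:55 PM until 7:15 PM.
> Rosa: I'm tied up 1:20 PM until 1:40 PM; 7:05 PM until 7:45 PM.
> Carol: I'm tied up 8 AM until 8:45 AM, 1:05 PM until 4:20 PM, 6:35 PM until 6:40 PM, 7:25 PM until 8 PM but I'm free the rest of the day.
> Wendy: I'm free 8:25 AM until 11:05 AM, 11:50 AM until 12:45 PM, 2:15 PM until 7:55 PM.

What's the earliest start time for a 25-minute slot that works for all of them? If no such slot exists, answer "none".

Jonas free: 08:00-10:45, 12:45-14:45, 16:20-18:10.
Finn free: 08:35-12:35, 14:55-19:15.
Rosa free: 08:00-13:20, 13:40-19:05, 19:45-20:00 (invert busy blocks within the working day).
Carol free: 08:45-13:05, 16:20-18:35, 18:40-19:25 (invert busy blocks within the working day).
Wendy free: 08:25-11:05, 11:50-12:45, 14:15-19:55.
Jonas ∩ Finn: 08:35-10:45, 16:20-18:10.
Jonas ∩ Finn ∩ Rosa: 08:35-10:45, 16:20-18:10.
Jonas ∩ Finn ∩ Rosa ∩ Carol: 08:45-10:45, 16:20-18:10.
Jonas ∩ Finn ∩ Rosa ∩ Carol ∩ Wendy: 08:45-10:45, 16:20-18:10.
Those are the intersection windows.
The first common window of at least 25 minutes is 08:45-10:45, so the earliest start is 08:45.

08:45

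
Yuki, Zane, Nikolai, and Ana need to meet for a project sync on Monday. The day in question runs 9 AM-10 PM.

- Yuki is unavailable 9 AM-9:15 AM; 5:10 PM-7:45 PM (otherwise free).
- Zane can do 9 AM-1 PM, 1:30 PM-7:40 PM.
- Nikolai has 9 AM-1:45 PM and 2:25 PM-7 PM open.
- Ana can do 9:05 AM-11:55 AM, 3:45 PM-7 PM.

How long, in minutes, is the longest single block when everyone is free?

160

Yuki free: 09:15-17:10, 19:45-22:00 (invert busy blocks within the working day).
Zane free: 09:00-13:00, 13:30-19:40.
Nikolai free: 09:00-13:45, 14:25-19:00.
Ana free: 09:05-11:55, 15:45-19:00.
Yuki ∩ Zane: 09:15-13:00, 13:30-17:10.
Yuki ∩ Zane ∩ Nikolai: 09:15-13:00, 13:30-13:45, 14:25-17:10.
Yuki ∩ Zane ∩ Nikolai ∩ Ana: 09:15-11:55, 15:45-17:10.
The longest is 09:15-11:55 at 160 minutes.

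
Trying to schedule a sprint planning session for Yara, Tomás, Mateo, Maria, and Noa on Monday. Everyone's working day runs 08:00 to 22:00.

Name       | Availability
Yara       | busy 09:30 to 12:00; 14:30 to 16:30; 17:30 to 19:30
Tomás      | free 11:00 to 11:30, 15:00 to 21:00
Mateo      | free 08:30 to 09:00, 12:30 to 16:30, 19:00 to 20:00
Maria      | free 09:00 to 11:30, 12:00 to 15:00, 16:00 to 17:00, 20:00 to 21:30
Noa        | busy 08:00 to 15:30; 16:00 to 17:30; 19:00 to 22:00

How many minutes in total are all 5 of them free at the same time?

Yara free: 08:00-09:30, 12:00-14:30, 16:30-17:30, 19:30-22:00 (invert busy blocks within the working day).
Tomás free: 11:00-11:30, 15:00-21:00.
Mateo free: 08:30-09:00, 12:30-16:30, 19:00-20:00.
Maria free: 09:00-11:30, 12:00-15:00, 16:00-17:00, 20:00-21:30.
Noa free: 15:30-16:00, 17:30-19:00 (invert busy blocks within the working day).
Yara ∩ Tomás: 16:30-17:30, 19:30-21:00.
Yara ∩ Tomás ∩ Mateo: 19:30-20:00.
Yara ∩ Tomás ∩ Mateo ∩ Maria: ∅.
Yara ∩ Tomás ∩ Mateo ∩ Maria ∩ Noa: ∅.
There is no time when everyone is free.
There is no common window, so the total is 0 minutes.

0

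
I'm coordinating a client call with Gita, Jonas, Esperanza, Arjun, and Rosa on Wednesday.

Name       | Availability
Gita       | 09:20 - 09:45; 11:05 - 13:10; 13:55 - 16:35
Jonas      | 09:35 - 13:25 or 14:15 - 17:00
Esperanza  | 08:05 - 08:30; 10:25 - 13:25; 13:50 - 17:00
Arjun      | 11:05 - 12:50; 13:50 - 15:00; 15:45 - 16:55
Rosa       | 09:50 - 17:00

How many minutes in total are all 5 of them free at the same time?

Gita ∩ Jonas: 09:35-09:45, 11:05-13:10, 14:15-16:35.
Gita ∩ Jonas ∩ Esperanza: 11:05-13:10, 14:15-16:35.
Gita ∩ Jonas ∩ Esperanza ∩ Arjun: 11:05-12:50, 14:15-15:00, 15:45-16:35.
Gita ∩ Jonas ∩ Esperanza ∩ Arjun ∩ Rosa: 11:05-12:50, 14:15-15:00, 15:45-16:35.
Summing the common windows: 105 + 45 + 50 = 200 minutes.

200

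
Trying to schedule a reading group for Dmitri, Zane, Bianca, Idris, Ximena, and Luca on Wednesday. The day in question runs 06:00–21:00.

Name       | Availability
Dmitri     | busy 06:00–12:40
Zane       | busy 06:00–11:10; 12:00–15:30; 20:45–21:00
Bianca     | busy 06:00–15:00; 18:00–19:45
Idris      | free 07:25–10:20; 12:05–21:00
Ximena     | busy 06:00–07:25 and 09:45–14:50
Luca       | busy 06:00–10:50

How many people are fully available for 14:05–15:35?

Dmitri free: 12:40-21:00 (invert busy blocks within the working day).
Zane free: 11:10-12:00, 15:30-20:45 (invert busy blocks within the working day).
Bianca free: 15:00-18:00, 19:45-21:00 (invert busy blocks within the working day).
Idris free: 07:25-10:20, 12:05-21:00.
Ximena free: 07:25-09:45, 14:50-21:00 (invert busy blocks within the working day).
Luca free: 10:50-21:00 (invert busy blocks within the working day).
Dmitri, Idris, and Luca can make the full 14:05-15:35 slot — that's 3.

3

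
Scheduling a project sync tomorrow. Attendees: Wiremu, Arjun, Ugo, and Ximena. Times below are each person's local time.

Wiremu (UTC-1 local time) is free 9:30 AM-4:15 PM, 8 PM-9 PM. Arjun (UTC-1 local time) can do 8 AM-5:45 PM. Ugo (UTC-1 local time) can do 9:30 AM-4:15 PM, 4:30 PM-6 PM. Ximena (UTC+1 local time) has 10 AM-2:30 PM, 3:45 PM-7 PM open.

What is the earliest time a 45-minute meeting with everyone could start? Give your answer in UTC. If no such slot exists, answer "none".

10:30

Wiremu in UTC: 10:30-17:15, 21:00-22:00 (add 1h to convert from UTC-1).
Arjun in UTC: 09:00-18:45 (add 1h to convert from UTC-1).
Ugo in UTC: 10:30-17:15, 17:30-19:00 (add 1h to convert from UTC-1).
Ximena in UTC: 09:00-13:30, 14:45-18:00 (subtract 1h to convert from UTC+1).
Wiremu ∩ Arjun: 10:30-17:15.
Wiremu ∩ Arjun ∩ Ugo: 10:30-17:15.
Wiremu ∩ Arjun ∩ Ugo ∩ Ximena: 10:30-13:30, 14:45-17:15.
Those are the intersection windows.
The first common window of at least 45 minutes is 10:30-13:30, so the earliest start is 10:30.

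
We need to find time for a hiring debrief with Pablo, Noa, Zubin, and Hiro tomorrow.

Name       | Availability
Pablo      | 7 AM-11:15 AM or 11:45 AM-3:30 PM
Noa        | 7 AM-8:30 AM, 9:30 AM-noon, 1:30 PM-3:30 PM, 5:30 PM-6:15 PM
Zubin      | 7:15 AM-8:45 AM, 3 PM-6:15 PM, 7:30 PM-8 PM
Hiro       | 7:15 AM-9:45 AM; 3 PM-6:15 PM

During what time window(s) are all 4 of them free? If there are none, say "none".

Pablo ∩ Noa: 07:00-08:30, 09:30-11:15, 11:45-12:00, 13:30-15:30.
Pablo ∩ Noa ∩ Zubin: 07:15-08:30, 15:00-15:30.
Pablo ∩ Noa ∩ Zubin ∩ Hiro: 07:15-08:30, 15:00-15:30.

07:15-08:30, 15:00-15:30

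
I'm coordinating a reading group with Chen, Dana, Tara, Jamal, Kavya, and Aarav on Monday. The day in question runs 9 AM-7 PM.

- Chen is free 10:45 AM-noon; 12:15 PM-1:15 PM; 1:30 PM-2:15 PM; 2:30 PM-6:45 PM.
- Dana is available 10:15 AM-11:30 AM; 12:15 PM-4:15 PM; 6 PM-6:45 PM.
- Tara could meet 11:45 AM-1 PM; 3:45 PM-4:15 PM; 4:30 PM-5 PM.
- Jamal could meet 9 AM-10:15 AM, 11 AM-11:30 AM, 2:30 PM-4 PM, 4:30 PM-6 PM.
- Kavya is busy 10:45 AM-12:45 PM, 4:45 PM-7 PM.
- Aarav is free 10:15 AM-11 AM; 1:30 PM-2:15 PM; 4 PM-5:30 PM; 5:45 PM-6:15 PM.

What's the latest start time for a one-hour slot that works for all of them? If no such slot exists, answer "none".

Chen free: 10:45-12:00, 12:15-13:15, 13:30-14:15, 14:30-18:45.
Dana free: 10:15-11:30, 12:15-16:15, 18:00-18:45.
Tara free: 11:45-13:00, 15:45-16:15, 16:30-17:00.
Jamal free: 09:00-10:15, 11:00-11:30, 14:30-16:00, 16:30-18:00.
Kavya free: 09:00-10:45, 12:45-16:45 (invert busy blocks within the working day).
Aarav free: 10:15-11:00, 13:30-14:15, 16:00-17:30, 17:45-18:15.
Chen ∩ Dana: 10:45-11:30, 12:15-13:15, 13:30-14:15, 14:30-16:15, 18:00-18:45.
Chen ∩ Dana ∩ Tara: 12:15-13:00, 15:45-16:15.
Chen ∩ Dana ∩ Tara ∩ Jamal: 15:45-16:00.
Chen ∩ Dana ∩ Tara ∩ Jamal ∩ Kavya: 15:45-16:00.
Chen ∩ Dana ∩ Tara ∩ Jamal ∩ Kavya ∩ Aarav: ∅.
There is no time when everyone is free.
No common window is at least 60 minutes long.

none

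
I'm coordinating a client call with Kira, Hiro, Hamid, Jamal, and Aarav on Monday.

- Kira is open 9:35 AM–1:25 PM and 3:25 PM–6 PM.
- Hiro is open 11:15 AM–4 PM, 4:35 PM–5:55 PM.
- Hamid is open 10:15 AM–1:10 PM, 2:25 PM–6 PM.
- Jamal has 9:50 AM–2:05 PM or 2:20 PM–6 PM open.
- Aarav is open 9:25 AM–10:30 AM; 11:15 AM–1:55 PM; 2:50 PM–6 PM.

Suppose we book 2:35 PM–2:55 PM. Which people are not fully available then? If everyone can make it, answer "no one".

Aarav, Kira

Kira: not fully free for 14:35-14:55. Hiro: free for 14:35-14:55. Hamid: free for 14:35-14:55. Jamal: free for 14:35-14:55. Aarav: not fully free for 14:35-14:55.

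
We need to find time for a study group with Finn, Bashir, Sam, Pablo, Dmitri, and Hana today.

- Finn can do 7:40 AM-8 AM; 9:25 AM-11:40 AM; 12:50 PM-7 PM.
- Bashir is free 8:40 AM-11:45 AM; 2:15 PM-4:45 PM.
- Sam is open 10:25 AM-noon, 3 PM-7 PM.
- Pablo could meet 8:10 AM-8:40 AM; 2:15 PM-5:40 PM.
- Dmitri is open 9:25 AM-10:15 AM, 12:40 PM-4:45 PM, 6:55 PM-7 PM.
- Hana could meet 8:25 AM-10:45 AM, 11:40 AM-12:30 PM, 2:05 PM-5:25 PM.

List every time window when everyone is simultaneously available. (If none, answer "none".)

Finn ∩ Bashir: 09:25-11:40, 14:15-16:45.
Finn ∩ Bashir ∩ Sam: 10:25-11:40, 15:00-16:45.
Finn ∩ Bashir ∩ Sam ∩ Pablo: 15:00-16:45.
Finn ∩ Bashir ∩ Sam ∩ Pablo ∩ Dmitri: 15:00-16:45.
Finn ∩ Bashir ∩ Sam ∩ Pablo ∩ Dmitri ∩ Hana: 15:00-16:45.

15:00-16:45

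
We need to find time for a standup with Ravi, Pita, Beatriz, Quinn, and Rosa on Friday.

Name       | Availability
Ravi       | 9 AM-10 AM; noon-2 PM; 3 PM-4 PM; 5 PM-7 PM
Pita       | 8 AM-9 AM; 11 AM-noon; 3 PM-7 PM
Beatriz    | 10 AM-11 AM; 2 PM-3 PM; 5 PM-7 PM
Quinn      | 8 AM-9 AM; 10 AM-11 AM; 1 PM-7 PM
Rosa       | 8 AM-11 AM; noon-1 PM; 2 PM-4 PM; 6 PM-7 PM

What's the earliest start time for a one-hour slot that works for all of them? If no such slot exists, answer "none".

Ravi ∩ Pita: 15:00-16:00, 17:00-19:00.
Ravi ∩ Pita ∩ Beatriz: 17:00-19:00.
Ravi ∩ Pita ∩ Beatriz ∩ Quinn: 17:00-19:00.
Ravi ∩ Pita ∩ Beatriz ∩ Quinn ∩ Rosa: 18:00-19:00.
The first common window of at least 60 minutes is 18:00-19:00, so the earliest start is 18:00.

18:00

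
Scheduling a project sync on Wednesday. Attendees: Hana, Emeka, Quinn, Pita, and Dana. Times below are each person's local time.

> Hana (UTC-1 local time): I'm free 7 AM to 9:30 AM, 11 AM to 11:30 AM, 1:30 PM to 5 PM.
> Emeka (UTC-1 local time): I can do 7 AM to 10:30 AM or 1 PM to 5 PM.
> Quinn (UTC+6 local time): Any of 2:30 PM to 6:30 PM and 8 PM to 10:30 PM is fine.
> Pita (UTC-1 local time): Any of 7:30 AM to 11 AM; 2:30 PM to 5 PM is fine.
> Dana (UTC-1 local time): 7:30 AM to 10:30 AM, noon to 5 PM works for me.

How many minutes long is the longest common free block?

120

Hana in UTC: 08:00-10:30, 12:00-12:30, 14:30-18:00 (add 1h to convert from UTC-1).
Emeka in UTC: 08:00-11:30, 14:00-18:00 (add 1h to convert from UTC-1).
Quinn in UTC: 08:30-12:30, 14:00-16:30 (subtract 6h to convert from UTC+6).
Pita in UTC: 08:30-12:00, 15:30-18:00 (add 1h to convert from UTC-1).
Dana in UTC: 08:30-11:30, 13:00-18:00 (add 1h to convert from UTC-1).
Hana ∩ Emeka: 08:00-10:30, 14:30-18:00.
Hana ∩ Emeka ∩ Quinn: 08:30-10:30, 14:30-16:30.
Hana ∩ Emeka ∩ Quinn ∩ Pita: 08:30-10:30, 15:30-16:30.
Hana ∩ Emeka ∩ Quinn ∩ Pita ∩ Dana: 08:30-10:30, 15:30-16:30.
The longest is 08:30-10:30 at 120 minutes.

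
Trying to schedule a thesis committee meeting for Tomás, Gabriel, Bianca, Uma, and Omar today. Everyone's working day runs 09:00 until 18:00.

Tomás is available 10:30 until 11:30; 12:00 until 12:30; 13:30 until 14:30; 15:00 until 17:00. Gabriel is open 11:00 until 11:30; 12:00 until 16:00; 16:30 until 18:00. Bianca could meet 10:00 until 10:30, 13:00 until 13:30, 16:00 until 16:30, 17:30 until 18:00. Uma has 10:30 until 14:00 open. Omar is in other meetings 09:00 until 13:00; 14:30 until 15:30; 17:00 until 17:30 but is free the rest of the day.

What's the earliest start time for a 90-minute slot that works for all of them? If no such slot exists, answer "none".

none

Tomás free: 10:30-11:30, 12:00-12:30, 13:30-14:30, 15:00-17:00.
Gabriel free: 11:00-11:30, 12:00-16:00, 16:30-18:00.
Bianca free: 10:00-10:30, 13:00-13:30, 16:00-16:30, 17:30-18:00.
Uma free: 10:30-14:00.
Omar free: 13:00-14:30, 15:30-17:00, 17:30-18:00 (invert busy blocks within the working day).
Tomás ∩ Gabriel: 11:00-11:30, 12:00-12:30, 13:30-14:30, 15:00-16:00, 16:30-17:00.
Tomás ∩ Gabriel ∩ Bianca: ∅.
Tomás ∩ Gabriel ∩ Bianca ∩ Uma: ∅.
Tomás ∩ Gabriel ∩ Bianca ∩ Uma ∩ Omar: ∅.
There is no time when everyone is free.
No common window is at least 90 minutes long.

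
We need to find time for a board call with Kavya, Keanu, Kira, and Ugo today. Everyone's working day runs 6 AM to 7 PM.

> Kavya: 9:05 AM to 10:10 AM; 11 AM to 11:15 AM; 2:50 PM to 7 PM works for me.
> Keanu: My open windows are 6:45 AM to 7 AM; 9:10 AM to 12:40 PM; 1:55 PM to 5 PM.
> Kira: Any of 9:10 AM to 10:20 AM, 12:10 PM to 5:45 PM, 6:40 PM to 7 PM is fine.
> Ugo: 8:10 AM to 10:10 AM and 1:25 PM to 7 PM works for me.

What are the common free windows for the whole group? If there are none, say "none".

Kavya ∩ Keanu: 09:10-10:10, 11:00-11:15, 14:50-17:00.
Kavya ∩ Keanu ∩ Kira: 09:10-10:10, 14:50-17:00.
Kavya ∩ Keanu ∩ Kira ∩ Ugo: 09:10-10:10, 14:50-17:00.

09:10-10:10, 14:50-17:00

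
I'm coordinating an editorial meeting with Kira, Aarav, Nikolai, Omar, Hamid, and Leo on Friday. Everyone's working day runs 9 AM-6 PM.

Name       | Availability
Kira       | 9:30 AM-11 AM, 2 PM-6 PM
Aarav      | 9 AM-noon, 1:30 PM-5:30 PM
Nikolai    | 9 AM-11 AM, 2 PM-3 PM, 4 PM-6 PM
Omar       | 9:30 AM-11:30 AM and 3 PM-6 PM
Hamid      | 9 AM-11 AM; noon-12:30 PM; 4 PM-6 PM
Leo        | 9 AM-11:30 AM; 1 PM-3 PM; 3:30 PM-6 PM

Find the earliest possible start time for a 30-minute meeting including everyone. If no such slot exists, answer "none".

Kira ∩ Aarav: 09:30-11:00, 14:00-17:30.
Kira ∩ Aarav ∩ Nikolai: 09:30-11:00, 14:00-15:00, 16:00-17:30.
Kira ∩ Aarav ∩ Nikolai ∩ Omar: 09:30-11:00, 16:00-17:30.
Kira ∩ Aarav ∩ Nikolai ∩ Omar ∩ Hamid: 09:30-11:00, 16:00-17:30.
Kira ∩ Aarav ∩ Nikolai ∩ Omar ∩ Hamid ∩ Leo: 09:30-11:00, 16:00-17:30.
The first common window of at least 30 minutes is 09:30-11:00, so the earliest start is 09:30.

09:30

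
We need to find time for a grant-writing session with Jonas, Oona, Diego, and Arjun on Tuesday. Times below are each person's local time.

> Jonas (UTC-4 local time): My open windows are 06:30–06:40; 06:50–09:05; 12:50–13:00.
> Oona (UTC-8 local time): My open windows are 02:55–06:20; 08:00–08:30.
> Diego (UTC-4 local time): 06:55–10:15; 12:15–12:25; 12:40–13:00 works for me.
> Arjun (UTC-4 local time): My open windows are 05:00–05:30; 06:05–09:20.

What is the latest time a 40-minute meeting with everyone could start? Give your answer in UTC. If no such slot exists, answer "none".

12:25

Jonas in UTC: 10:30-10:40, 10:50-13:05, 16:50-17:00 (add 4h to convert from UTC-4).
Oona in UTC: 10:55-14:20, 16:00-16:30 (add 8h to convert from UTC-8).
Diego in UTC: 10:55-14:15, 16:15-16:25, 16:40-17:00 (add 4h to convert from UTC-4).
Arjun in UTC: 09:00-09:30, 10:05-13:20 (add 4h to convert from UTC-4).
Jonas ∩ Oona: 10:55-13:05.
Jonas ∩ Oona ∩ Diego: 10:55-13:05.
Jonas ∩ Oona ∩ Diego ∩ Arjun: 10:55-13:05.
The last common window of at least 40 minutes is 10:55-13:05; a 40-minute meeting can start as late as 12:25 and still end by 13:05.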